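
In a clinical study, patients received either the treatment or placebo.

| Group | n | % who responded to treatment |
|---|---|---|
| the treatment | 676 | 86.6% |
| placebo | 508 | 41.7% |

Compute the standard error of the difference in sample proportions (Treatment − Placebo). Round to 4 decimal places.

Each SE is √(p̂(1−p̂)/n): √(0.8660·0.1340/676) = 0.01310 and √(0.4170·0.5830/508) = 0.02188.
SE(p̂₁ − p̂₂) = √(SE₁² + SE₂²) = √(0.00017161 + 0.0004787344) = 0.02550, since the two samples are independent.

0.0255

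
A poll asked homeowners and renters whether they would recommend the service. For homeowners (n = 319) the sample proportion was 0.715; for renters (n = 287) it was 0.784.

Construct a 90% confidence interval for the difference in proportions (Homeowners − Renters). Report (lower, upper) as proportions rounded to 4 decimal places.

(-0.1267, -0.0113)

The two standard errors are √(0.7150×0.2850/319) = 0.02527 and √(0.7840×0.2160/287) = 0.02429.
Because the samples are independent, SE_diff = √(0.02527² + 0.02429²) = 0.03505.
Using z* = 1.645 for 90%, ME = 1.645 × 0.03505 = 0.05766.
p̂₁ − p̂₂ = -0.0690; interval -0.0690 ± 0.05766 gives (-0.1267, -0.0113).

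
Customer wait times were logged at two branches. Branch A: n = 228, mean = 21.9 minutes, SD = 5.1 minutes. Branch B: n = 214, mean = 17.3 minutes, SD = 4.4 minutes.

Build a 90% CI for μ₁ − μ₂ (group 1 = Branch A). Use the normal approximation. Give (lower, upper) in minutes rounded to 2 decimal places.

(3.86, 5.34)

Per-group SEs: s₁/√n₁ = 5.1/√228 = 0.3378, s₂/√n₂ = 4.4/√214 = 0.3008.
Unpooled SE of the difference: √(0.11410884 + 0.09048064) = 0.4523.
Margin of error = z* · SE = 1.645 × 0.4523 = 0.7440.
x̄₁ − x̄₂ = 21.9 − 17.3 = 4.6000.
CI: 4.6000 ± 0.7440 = (3.86, 5.34).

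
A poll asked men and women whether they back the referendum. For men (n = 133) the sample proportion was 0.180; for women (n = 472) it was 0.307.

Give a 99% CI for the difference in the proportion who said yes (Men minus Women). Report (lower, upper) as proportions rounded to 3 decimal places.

The two standard errors are √(0.1800×0.8200/133) = 0.03331 and √(0.3070×0.6930/472) = 0.02123.
Because the samples are independent, SE_diff = √(0.03331² + 0.02123²) = 0.03950.
Using z* = 2.576 for 99%, ME = 2.576 × 0.03950 = 0.10175.
p̂₁ − p̂₂ = -0.1270; interval -0.1270 ± 0.10175 gives (-0.229, -0.025).

(-0.229, -0.025)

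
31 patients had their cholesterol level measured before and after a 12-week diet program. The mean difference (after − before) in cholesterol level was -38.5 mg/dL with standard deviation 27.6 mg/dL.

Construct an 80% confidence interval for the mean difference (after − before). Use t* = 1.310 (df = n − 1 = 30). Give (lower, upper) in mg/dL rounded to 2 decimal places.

(-44.99, -32.01)

Paired design: SE = s_d/√n = 27.6/√31 = 4.9571.
t* = 1.310; margin of error = 1.310 × 4.9571 = 6.4938.
-38.5 ± 6.4938 → (-44.99, -32.01).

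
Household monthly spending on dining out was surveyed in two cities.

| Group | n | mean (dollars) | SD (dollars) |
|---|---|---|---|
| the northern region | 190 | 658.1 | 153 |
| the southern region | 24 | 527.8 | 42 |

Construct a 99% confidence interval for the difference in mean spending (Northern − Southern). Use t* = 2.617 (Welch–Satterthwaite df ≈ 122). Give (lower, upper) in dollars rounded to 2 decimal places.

(93.60, 167.00)

SE₁ = s₁/√n₁ = 153/√190 = 11.0998; SE₂ = 42/√24 = 8.5732.
Independent samples, unequal variances: SE_diff = √(SE₁² + SE₂²) = √(123.20556004 + 73.49975824) = 14.0252.
t* = 2.617, so margin of error = 2.617 × 14.0252 = 36.7039.
Difference in means = 658.1 − 527.8 = 130.3000.
130.3000 ± 36.7039 → (93.60, 167.00).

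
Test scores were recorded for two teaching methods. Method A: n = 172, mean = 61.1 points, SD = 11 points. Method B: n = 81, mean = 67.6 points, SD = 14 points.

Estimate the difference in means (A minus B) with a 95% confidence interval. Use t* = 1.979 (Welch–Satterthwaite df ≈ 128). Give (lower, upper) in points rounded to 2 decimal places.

Per-group SEs: s₁/√n₁ = 11/√172 = 0.8387, s₂/√n₂ = 14/√81 = 1.5556.
Unpooled SE of the difference: √(0.70341769 + 2.41989136) = 1.7673.
Margin of error = t* · SE = 1.979 × 1.7673 = 3.4975.
x̄₁ − x̄₂ = 61.1 − 67.6 = -6.5000.
CI: -6.5000 ± 3.4975 = (-10.00, -3.00).

(-10.00, -3.00)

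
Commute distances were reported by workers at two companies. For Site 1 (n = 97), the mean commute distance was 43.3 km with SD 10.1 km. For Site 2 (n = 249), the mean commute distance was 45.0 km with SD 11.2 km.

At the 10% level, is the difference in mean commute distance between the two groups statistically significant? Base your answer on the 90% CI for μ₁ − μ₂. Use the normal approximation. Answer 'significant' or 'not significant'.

not significant

Standard errors of each mean: 10.1/√97 = 1.0255 and 11.2/√249 = 0.7098.
SE(x̄₁ − x̄₂) = √(1.0255² + 0.7098²) = 1.2472 for independent samples with unequal variances.
With z* = 1.645, the margin is 1.645 × 1.2472 = 2.0516.
x̄₁ − x̄₂ = 43.3 − 45.0 = -1.7000; the interval is -1.7000 ± 2.0516 = (-3.7516, 0.3516).
The interval (-3.7516, 0.3516) contains 0, so the difference is not significant.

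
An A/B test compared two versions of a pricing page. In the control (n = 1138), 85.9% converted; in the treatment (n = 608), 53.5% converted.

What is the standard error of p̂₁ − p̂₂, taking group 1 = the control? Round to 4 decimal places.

The two standard errors are √(0.8590×0.1410/1138) = 0.01032 and √(0.5350×0.4650/608) = 0.02023.
Because the samples are independent, SE_diff = √(0.01032² + 0.02023²) = 0.02271.

0.0227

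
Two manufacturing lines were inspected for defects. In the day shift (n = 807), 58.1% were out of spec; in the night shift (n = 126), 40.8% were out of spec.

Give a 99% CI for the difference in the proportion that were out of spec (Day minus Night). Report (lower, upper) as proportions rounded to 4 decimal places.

(0.0517, 0.2943)

The two standard errors are √(0.5810×0.4190/807) = 0.01737 and √(0.4080×0.5920/126) = 0.04378.
Because the samples are independent, SE_diff = √(0.01737² + 0.04378²) = 0.04710.
Using z* = 2.576 for 99%, ME = 2.576 × 0.04710 = 0.12133.
p̂₁ − p̂₂ = 0.1730; interval 0.1730 ± 0.12133 gives (0.0517, 0.2943).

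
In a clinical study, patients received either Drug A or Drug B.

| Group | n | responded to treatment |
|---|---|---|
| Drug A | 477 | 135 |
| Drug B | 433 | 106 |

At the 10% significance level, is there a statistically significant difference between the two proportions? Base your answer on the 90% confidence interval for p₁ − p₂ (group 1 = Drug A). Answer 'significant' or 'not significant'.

First, p̂₁ = 135/477 = 0.2830; p̂₂ = 106/433 = 0.2448.
The two standard errors are √(0.2830×0.7170/477) = 0.02062 and √(0.2448×0.7552/433) = 0.02066.
Because the samples are independent, SE_diff = √(0.02062² + 0.02066²) = 0.02919.
Using z* = 1.645 for 90%, ME = 1.645 × 0.02919 = 0.04802.
p̂₁ − p̂₂ = 0.0382; interval 0.0382 ± 0.04802 gives (-0.00982, 0.08622).
The interval (-0.00982, 0.08622) contains 0, so the difference is not significant.

not significant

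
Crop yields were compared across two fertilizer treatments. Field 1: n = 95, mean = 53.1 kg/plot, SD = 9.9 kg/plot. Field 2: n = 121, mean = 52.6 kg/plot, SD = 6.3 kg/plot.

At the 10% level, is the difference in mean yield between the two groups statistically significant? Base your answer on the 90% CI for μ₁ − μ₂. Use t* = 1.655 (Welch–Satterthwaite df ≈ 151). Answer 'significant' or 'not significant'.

Standard errors of each mean: 9.9/√95 = 1.0157 and 6.3/√121 = 0.5727.
SE(x̄₁ − x̄₂) = √(1.0157² + 0.5727²) = 1.1660 for independent samples with unequal variances.
With t* = 1.655, the margin is 1.655 × 1.1660 = 1.9297.
x̄₁ − x̄₂ = 53.1 − 52.6 = 0.5000; the interval is 0.5000 ± 1.9297 = (-1.4297, 2.4297).
The interval (-1.4297, 2.4297) contains 0, so the difference is not significant.

not significant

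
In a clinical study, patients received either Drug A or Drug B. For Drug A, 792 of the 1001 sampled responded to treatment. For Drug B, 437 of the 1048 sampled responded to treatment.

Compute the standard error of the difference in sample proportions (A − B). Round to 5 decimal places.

0.01993

First, p̂₁ = 792/1001 = 0.7912; p̂₂ = 437/1048 = 0.4170.
The two standard errors are √(0.7912×0.2088/1001) = 0.01285 and √(0.4170×0.5830/1048) = 0.01523.
Because the samples are independent, SE_diff = √(0.01285² + 0.01523²) = 0.01993.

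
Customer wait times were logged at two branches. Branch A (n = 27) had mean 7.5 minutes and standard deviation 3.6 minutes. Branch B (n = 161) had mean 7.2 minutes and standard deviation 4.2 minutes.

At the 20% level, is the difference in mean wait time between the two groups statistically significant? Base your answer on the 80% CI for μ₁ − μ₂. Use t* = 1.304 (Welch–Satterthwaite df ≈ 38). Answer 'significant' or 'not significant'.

SE₁ = s₁/√n₁ = 3.6/√27 = 0.6928; SE₂ = 4.2/√161 = 0.3310.
Independent samples, unequal variances: SE_diff = √(SE₁² + SE₂²) = √(0.47997184 + 0.109561) = 0.7678.
t* = 1.304, so margin of error = 1.304 × 0.7678 = 1.0012.
Difference in means = 7.5 − 7.2 = 0.3000.
0.3000 ± 1.0012 → (-0.7012, 1.3012).
The interval (-0.7012, 1.3012) contains 0, so the difference is not significant.

not significant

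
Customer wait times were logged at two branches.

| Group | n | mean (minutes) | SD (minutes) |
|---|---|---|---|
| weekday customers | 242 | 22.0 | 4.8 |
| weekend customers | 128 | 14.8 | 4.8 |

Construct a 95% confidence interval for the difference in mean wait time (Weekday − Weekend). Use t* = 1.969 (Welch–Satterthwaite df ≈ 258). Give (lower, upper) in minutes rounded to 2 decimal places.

SE₁ = s₁/√n₁ = 4.8/√242 = 0.3086; SE₂ = 4.8/√128 = 0.4243.
Independent samples, unequal variances: SE_diff = √(SE₁² + SE₂²) = √(0.09523396 + 0.18003049) = 0.5247.
t* = 1.969, so margin of error = 1.969 × 0.5247 = 1.0331.
Difference in means = 22.0 − 14.8 = 7.2000.
7.2000 ± 1.0331 → (6.17, 8.23).

(6.17, 8.23)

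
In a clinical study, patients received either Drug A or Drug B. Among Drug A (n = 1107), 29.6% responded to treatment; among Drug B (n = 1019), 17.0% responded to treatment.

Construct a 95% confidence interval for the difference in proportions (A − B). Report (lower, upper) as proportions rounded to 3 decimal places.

Each SE is √(p̂(1−p̂)/n): √(0.2960·0.7040/1107) = 0.01372 and √(0.1700·0.8300/1019) = 0.01177.
SE(p̂₁ − p̂₂) = √(SE₁² + SE₂²) = √(0.0001882384 + 0.0001385329) = 0.01808, since the two samples are independent.
At 95% confidence z* = 1.960; margin = 1.960 × 0.01808 = 0.03544.
The difference is 0.2960 − 0.1700 = 0.1260, so the interval is 0.1260 ± 0.03544 = (0.091, 0.161).

(0.091, 0.161)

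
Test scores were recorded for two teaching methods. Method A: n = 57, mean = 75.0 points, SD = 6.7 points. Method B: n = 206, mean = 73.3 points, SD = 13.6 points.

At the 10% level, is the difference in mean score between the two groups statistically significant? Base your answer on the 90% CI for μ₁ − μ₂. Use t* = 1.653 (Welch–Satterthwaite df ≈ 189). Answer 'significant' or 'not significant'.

not significant

Standard errors of each mean: 6.7/√57 = 0.8874 and 13.6/√206 = 0.9476.
SE(x̄₁ − x̄₂) = √(0.8874² + 0.9476²) = 1.2982 for independent samples with unequal variances.
With t* = 1.653, the margin is 1.653 × 1.2982 = 2.1459.
x̄₁ − x̄₂ = 75.0 − 73.3 = 1.7000; the interval is 1.7000 ± 2.1459 = (-0.4459, 3.8459).
The interval (-0.4459, 3.8459) contains 0, so the difference is not significant.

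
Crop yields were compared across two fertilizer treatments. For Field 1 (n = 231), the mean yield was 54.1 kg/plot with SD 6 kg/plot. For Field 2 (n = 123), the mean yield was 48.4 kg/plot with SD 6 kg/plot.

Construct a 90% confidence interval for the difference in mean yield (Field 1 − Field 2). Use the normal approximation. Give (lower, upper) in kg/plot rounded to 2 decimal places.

(4.60, 6.80)

SE₁ = s₁/√n₁ = 6/√231 = 0.3948; SE₂ = 6/√123 = 0.5410.
Independent samples, unequal variances: SE_diff = √(SE₁² + SE₂²) = √(0.15586704 + 0.292681) = 0.6697.
z* = 1.645, so margin of error = 1.645 × 0.6697 = 1.1017.
Difference in means = 54.1 − 48.4 = 5.7000.
5.7000 ± 1.1017 → (4.60, 6.80).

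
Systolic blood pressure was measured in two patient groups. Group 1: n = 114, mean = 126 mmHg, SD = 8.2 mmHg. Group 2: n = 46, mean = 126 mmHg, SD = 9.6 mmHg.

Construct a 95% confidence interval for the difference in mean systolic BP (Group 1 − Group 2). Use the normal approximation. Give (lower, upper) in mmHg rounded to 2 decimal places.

(-3.16, 3.16)

SE₁ = s₁/√n₁ = 8.2/√114 = 0.7680; SE₂ = 9.6/√46 = 1.4154.
Independent samples, unequal variances: SE_diff = √(SE₁² + SE₂²) = √(0.589824 + 2.00335716) = 1.6103.
z* = 1.960, so margin of error = 1.960 × 1.6103 = 3.1562.
Difference in means = 126 − 126 = 0.0000.
0.0000 ± 3.1562 → (-3.16, 3.16).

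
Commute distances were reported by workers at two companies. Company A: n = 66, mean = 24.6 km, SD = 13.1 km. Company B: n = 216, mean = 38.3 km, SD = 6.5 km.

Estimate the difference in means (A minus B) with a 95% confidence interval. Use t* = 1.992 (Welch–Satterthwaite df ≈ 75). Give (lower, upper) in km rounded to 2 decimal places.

SE₁ = s₁/√n₁ = 13.1/√66 = 1.6125; SE₂ = 6.5/√216 = 0.4423.
Independent samples, unequal variances: SE_diff = √(SE₁² + SE₂²) = √(2.60015625 + 0.19562929) = 1.6721.
t* = 1.992, so margin of error = 1.992 × 1.6721 = 3.3308.
Difference in means = 24.6 − 38.3 = -13.7000.
-13.7000 ± 3.3308 → (-17.03, -10.37).

(-17.03, -10.37)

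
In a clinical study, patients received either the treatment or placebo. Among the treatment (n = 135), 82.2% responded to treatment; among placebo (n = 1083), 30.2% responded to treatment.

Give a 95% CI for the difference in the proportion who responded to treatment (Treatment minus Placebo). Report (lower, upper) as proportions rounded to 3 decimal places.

(0.450, 0.590)

Each SE is √(p̂(1−p̂)/n): √(0.8220·0.1780/135) = 0.03292 and √(0.3020·0.6980/1083) = 0.01395.
SE(p̂₁ − p̂₂) = √(SE₁² + SE₂²) = √(0.0010837264 + 0.0001946025) = 0.03575, since the two samples are independent.
At 95% confidence z* = 1.960; margin = 1.960 × 0.03575 = 0.07007.
The difference is 0.8220 − 0.3020 = 0.5200, so the interval is 0.5200 ± 0.07007 = (0.450, 0.590).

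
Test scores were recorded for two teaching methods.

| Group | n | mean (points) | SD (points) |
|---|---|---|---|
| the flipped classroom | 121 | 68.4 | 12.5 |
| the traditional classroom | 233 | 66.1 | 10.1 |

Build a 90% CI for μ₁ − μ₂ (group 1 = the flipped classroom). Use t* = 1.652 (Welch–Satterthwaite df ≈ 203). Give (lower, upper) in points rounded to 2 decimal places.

(0.13, 4.47)

Standard errors of each mean: 12.5/√121 = 1.1364 and 10.1/√233 = 0.6617.
SE(x̄₁ − x̄₂) = √(1.1364² + 0.6617²) = 1.3150 for independent samples with unequal variances.
With t* = 1.652, the margin is 1.652 × 1.3150 = 2.1724.
x̄₁ − x̄₂ = 68.4 − 66.1 = 2.3000; the interval is 2.3000 ± 2.1724 = (0.13, 4.47).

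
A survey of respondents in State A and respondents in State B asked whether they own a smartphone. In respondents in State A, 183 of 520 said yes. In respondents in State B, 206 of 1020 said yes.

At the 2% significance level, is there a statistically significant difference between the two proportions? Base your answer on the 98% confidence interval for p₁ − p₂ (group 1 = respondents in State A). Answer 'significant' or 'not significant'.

Sample proportions: 183/520 = 0.3519, 206/1020 = 0.2020.
Each SE is √(p̂(1−p̂)/n): √(0.3519·0.6481/520) = 0.02094 and √(0.2020·0.7980/1020) = 0.01257.
SE(p̂₁ − p̂₂) = √(SE₁² + SE₂²) = √(0.0004384836 + 0.0001580049) = 0.02442, since the two samples are independent.
At 98% confidence z* = 2.326; margin = 2.326 × 0.02442 = 0.05680.
The difference is 0.3519 − 0.2020 = 0.1499, so the interval is 0.1499 ± 0.05680 = (0.09310, 0.20670).
The interval (0.09310, 0.20670) does not contain 0, so the difference is significant.

significant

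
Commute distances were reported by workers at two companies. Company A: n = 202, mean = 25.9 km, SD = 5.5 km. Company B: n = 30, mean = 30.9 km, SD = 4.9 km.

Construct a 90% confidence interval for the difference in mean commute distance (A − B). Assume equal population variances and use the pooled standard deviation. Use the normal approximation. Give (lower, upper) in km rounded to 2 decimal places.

s_p = √[((n₁−1)s₁² + (n₂−1)s₂²)/(n₁+n₂−2)] = √[(201·5.5² + 29·4.9²)/230] = 5.4280.
SE = 5.4280·√(1/202 + 1/30) = 1.0621.
With z* = 1.645, margin = 1.645 × 1.0621 = 1.7472.
x̄₁ − x̄₂ = 25.9 − 30.9 = -5.0000; interval -5.0000 ± 1.7472 = (-6.75, -3.25).

(-6.75, -3.25)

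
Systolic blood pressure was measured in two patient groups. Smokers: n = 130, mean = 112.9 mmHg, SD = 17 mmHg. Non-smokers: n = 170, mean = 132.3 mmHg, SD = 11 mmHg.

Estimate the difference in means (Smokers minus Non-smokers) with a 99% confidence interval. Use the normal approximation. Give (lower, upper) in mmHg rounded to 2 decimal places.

(-23.81, -14.99)

SE₁ = s₁/√n₁ = 17/√130 = 1.4910; SE₂ = 11/√170 = 0.8437.
Independent samples, unequal variances: SE_diff = √(SE₁² + SE₂²) = √(2.223081 + 0.71182969) = 1.7132.
z* = 2.576, so margin of error = 2.576 × 1.7132 = 4.4132.
Difference in means = 112.9 − 132.3 = -19.4000.
-19.4000 ± 4.4132 → (-23.81, -14.99).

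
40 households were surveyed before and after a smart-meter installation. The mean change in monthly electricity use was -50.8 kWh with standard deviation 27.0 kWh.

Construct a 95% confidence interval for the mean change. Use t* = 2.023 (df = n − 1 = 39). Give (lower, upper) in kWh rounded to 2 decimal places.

Paired design: SE = s_d/√n = 27.0/√40 = 4.2691.
t* = 2.023; margin of error = 2.023 × 4.2691 = 8.6364.
-50.8 ± 8.6364 → (-59.44, -42.16).

(-59.44, -42.16)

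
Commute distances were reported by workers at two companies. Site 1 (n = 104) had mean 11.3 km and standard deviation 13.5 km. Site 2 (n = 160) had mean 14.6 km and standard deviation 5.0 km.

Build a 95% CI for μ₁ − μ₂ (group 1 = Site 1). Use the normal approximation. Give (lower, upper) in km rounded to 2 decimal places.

Per-group SEs: s₁/√n₁ = 13.5/√104 = 1.3238, s₂/√n₂ = 5.0/√160 = 0.3953.
Unpooled SE of the difference: √(1.75244644 + 0.15626209) = 1.3816.
Margin of error = z* · SE = 1.960 × 1.3816 = 2.7079.
x̄₁ − x̄₂ = 11.3 − 14.6 = -3.3000.
CI: -3.3000 ± 2.7079 = (-6.01, -0.59).

(-6.01, -0.59)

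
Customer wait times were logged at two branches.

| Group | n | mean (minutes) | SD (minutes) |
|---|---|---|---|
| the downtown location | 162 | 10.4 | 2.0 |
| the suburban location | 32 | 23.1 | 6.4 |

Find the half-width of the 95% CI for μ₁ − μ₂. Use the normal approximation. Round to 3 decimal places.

2.239

Standard errors of each mean: 2.0/√162 = 0.1571 and 6.4/√32 = 1.1314.
SE(x̄₁ − x̄₂) = √(0.1571² + 1.1314²) = 1.1423 for independent samples with unequal variances.
With z* = 1.960, the margin is 1.960 × 1.1423 = 2.2389.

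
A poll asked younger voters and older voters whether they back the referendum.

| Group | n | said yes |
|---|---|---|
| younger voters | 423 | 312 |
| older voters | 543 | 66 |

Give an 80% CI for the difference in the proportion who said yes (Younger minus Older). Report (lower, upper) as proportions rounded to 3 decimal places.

p̂₁ = 312/423 = 0.7376 and p̂₂ = 66/543 = 0.1215.
SE₁ = √(p̂₁(1−p̂₁)/n₁) = √(0.7376·0.2624/423) = 0.02139; SE₂ = √(0.1215·0.8785/543) = 0.01402.
Independent samples: SE of the difference = √(SE₁² + SE₂²) = √(0.0004575321 + 0.0001965604) = 0.02558.
z* for 80% confidence is 1.282, so the margin of error is 1.282 × 0.02558 = 0.03279.
Point estimate p̂₁ − p̂₂ = 0.7376 − 0.1215 = 0.6161.
0.6161 ± 0.03279 → (0.583, 0.649).

(0.583, 0.649)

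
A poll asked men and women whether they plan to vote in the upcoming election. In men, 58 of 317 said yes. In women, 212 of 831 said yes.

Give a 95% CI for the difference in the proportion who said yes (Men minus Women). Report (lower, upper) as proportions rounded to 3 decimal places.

(-0.124, -0.020)

First, p̂₁ = 58/317 = 0.1830; p̂₂ = 212/831 = 0.2551.
The two standard errors are √(0.1830×0.8170/317) = 0.02172 and √(0.2551×0.7449/831) = 0.01512.
Because the samples are independent, SE_diff = √(0.02172² + 0.01512²) = 0.02646.
Using z* = 1.960 for 95%, ME = 1.960 × 0.02646 = 0.05186.
p̂₁ − p̂₂ = -0.0721; interval -0.0721 ± 0.05186 gives (-0.124, -0.020).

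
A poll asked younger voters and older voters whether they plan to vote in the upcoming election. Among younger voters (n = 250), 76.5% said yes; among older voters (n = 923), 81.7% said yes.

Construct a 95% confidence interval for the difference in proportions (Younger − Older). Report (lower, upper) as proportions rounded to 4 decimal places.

SE₁ = √(p̂₁(1−p̂₁)/n₁) = √(0.7650·0.2350/250) = 0.02682; SE₂ = √(0.8170·0.1830/923) = 0.01273.
Independent samples: SE of the difference = √(SE₁² + SE₂²) = √(0.0007193124 + 0.0001620529) = 0.02969.
z* for 95% confidence is 1.960, so the margin of error is 1.960 × 0.02969 = 0.05819.
Point estimate p̂₁ − p̂₂ = 0.7650 − 0.8170 = -0.0520.
-0.0520 ± 0.05819 → (-0.1102, 0.0062).

(-0.1102, 0.0062)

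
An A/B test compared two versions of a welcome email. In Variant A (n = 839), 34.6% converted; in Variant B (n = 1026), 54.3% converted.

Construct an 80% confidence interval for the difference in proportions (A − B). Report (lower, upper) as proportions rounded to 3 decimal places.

The two standard errors are √(0.3460×0.6540/839) = 0.01642 and √(0.5430×0.4570/1026) = 0.01555.
Because the samples are independent, SE_diff = √(0.01642² + 0.01555²) = 0.02261.
Using z* = 1.282 for 80%, ME = 1.282 × 0.02261 = 0.02899.
p̂₁ − p̂₂ = -0.1970; interval -0.1970 ± 0.02899 gives (-0.226, -0.168).

(-0.226, -0.168)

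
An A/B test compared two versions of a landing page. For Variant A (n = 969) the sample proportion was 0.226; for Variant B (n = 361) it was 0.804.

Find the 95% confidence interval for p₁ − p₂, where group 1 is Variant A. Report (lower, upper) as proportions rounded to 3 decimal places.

(-0.627, -0.529)

The two standard errors are √(0.2260×0.7740/969) = 0.01344 and √(0.8040×0.1960/361) = 0.02089.
Because the samples are independent, SE_diff = √(0.01344² + 0.02089²) = 0.02484.
Using z* = 1.960 for 95%, ME = 1.960 × 0.02484 = 0.04869.
p̂₁ − p̂₂ = -0.5780; interval -0.5780 ± 0.04869 gives (-0.627, -0.529).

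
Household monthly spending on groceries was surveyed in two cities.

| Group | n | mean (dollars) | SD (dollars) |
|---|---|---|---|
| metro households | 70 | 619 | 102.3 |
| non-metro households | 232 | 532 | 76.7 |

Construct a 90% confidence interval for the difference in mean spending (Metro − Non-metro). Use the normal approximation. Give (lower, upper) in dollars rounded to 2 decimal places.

Standard errors of each mean: 102.3/√70 = 12.2272 and 76.7/√232 = 5.0356.
SE(x̄₁ − x̄₂) = √(12.2272² + 5.0356²) = 13.2235 for independent samples with unequal variances.
With z* = 1.645, the margin is 1.645 × 13.2235 = 21.7527.
x̄₁ − x̄₂ = 619 − 532 = 87.0000; the interval is 87.0000 ± 21.7527 = (65.25, 108.75).

(65.25, 108.75)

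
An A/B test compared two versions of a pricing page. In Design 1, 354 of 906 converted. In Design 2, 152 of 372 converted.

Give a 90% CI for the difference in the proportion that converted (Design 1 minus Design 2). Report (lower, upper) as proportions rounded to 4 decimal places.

(-0.0676, 0.0318)

p̂₁ = 354/906 = 0.3907 and p̂₂ = 152/372 = 0.4086.
SE₁ = √(p̂₁(1−p̂₁)/n₁) = √(0.3907·0.6093/906) = 0.01621; SE₂ = √(0.4086·0.5914/372) = 0.02549.
Independent samples: SE of the difference = √(SE₁² + SE₂²) = √(0.0002627641 + 0.0006497401) = 0.03021.
z* for 90% confidence is 1.645, so the margin of error is 1.645 × 0.03021 = 0.04970.
Point estimate p̂₁ − p̂₂ = 0.3907 − 0.4086 = -0.0179.
-0.0179 ± 0.04970 → (-0.0676, 0.0318).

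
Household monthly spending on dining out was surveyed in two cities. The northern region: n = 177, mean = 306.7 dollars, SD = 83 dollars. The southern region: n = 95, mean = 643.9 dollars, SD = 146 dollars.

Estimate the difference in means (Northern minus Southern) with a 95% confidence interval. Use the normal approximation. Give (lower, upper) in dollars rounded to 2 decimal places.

(-369.00, -305.40)

Per-group SEs: s₁/√n₁ = 83/√177 = 6.2387, s₂/√n₂ = 146/√95 = 14.9793.
Unpooled SE of the difference: √(38.92137769 + 224.37942849) = 16.2265.
Margin of error = z* · SE = 1.960 × 16.2265 = 31.8039.
x̄₁ − x̄₂ = 306.7 − 643.9 = -337.2000.
CI: -337.2000 ± 31.8039 = (-369.00, -305.40).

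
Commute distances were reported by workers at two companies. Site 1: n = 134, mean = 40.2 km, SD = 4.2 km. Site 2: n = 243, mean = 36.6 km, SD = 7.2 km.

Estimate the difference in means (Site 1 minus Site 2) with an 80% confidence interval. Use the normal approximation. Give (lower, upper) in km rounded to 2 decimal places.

Standard errors of each mean: 4.2/√134 = 0.3628 and 7.2/√243 = 0.4619.
SE(x̄₁ − x̄₂) = √(0.3628² + 0.4619²) = 0.5873 for independent samples with unequal variances.
With z* = 1.282, the margin is 1.282 × 0.5873 = 0.7529.
x̄₁ − x̄₂ = 40.2 − 36.6 = 3.6000; the interval is 3.6000 ± 0.7529 = (2.85, 4.35).

(2.85, 4.35)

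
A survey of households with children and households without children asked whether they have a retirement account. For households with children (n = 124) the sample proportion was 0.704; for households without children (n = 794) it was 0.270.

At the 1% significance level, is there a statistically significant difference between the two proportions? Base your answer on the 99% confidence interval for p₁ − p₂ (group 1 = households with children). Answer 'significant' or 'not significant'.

The two standard errors are √(0.7040×0.2960/124) = 0.04099 and √(0.2700×0.7300/794) = 0.01576.
Because the samples are independent, SE_diff = √(0.04099² + 0.01576²) = 0.04392.
Using z* = 2.576 for 99%, ME = 2.576 × 0.04392 = 0.11314.
p̂₁ − p̂₂ = 0.4340; interval 0.4340 ± 0.11314 gives (0.32086, 0.54714).
The interval (0.32086, 0.54714) does not contain 0, so the difference is significant.

significant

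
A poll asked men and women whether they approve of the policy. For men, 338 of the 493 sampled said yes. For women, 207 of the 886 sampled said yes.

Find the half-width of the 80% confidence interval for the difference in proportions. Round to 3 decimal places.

First, p̂₁ = 338/493 = 0.6856; p̂₂ = 207/886 = 0.2336.
The two standard errors are √(0.6856×0.3144/493) = 0.02091 and √(0.2336×0.7664/886) = 0.01422.
Because the samples are independent, SE_diff = √(0.02091² + 0.01422²) = 0.02529.
Using z* = 1.282 for 80%, ME = 1.282 × 0.02529 = 0.03242.

0.032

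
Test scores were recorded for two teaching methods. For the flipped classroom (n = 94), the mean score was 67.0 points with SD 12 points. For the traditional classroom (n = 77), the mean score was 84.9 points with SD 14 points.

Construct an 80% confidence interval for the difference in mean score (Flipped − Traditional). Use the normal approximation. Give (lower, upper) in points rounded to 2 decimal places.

(-20.49, -15.31)

Standard errors of each mean: 12/√94 = 1.2377 and 14/√77 = 1.5954.
SE(x̄₁ − x̄₂) = √(1.2377² + 1.5954²) = 2.0192 for independent samples with unequal variances.
With z* = 1.282, the margin is 1.282 × 2.0192 = 2.5886.
x̄₁ − x̄₂ = 67.0 − 84.9 = -17.9000; the interval is -17.9000 ± 2.5886 = (-20.49, -15.31).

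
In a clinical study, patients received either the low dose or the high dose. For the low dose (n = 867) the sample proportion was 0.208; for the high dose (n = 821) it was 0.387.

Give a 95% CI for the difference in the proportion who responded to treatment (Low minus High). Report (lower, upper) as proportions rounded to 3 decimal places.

Each SE is √(p̂(1−p̂)/n): √(0.2080·0.7920/867) = 0.01378 and √(0.3870·0.6130/821) = 0.01700.
SE(p̂₁ − p̂₂) = √(SE₁² + SE₂²) = √(0.0001898884 + 0.000289) = 0.02188, since the two samples are independent.
At 95% confidence z* = 1.960; margin = 1.960 × 0.02188 = 0.04288.
The difference is 0.2080 − 0.3870 = -0.1790, so the interval is -0.1790 ± 0.04288 = (-0.222, -0.136).

(-0.222, -0.136)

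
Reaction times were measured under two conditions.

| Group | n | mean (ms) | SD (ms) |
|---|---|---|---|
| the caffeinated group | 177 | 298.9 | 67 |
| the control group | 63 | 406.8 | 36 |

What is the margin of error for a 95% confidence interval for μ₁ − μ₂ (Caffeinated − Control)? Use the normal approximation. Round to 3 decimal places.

13.284

SE₁ = s₁/√n₁ = 67/√177 = 5.0360; SE₂ = 36/√63 = 4.5356.
Independent samples, unequal variances: SE_diff = √(SE₁² + SE₂²) = √(25.361296 + 20.57166736) = 6.7774.
z* = 1.960, so margin of error = 1.960 × 6.7774 = 13.2837.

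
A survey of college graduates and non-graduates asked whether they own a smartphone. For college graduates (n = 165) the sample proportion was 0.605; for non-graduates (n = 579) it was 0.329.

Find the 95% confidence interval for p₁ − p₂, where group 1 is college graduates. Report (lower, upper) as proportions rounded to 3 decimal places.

The two standard errors are √(0.6050×0.3950/165) = 0.03806 and √(0.3290×0.6710/579) = 0.01953.
Because the samples are independent, SE_diff = √(0.03806² + 0.01953²) = 0.04278.
Using z* = 1.960 for 95%, ME = 1.960 × 0.04278 = 0.08385.
p̂₁ − p̂₂ = 0.2760; interval 0.2760 ± 0.08385 gives (0.192, 0.360).

(0.192, 0.360)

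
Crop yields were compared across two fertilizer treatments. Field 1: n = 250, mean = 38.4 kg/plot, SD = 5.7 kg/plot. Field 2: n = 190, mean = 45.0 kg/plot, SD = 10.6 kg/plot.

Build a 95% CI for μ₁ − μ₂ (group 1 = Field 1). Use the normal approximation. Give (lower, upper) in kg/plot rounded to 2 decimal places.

Per-group SEs: s₁/√n₁ = 5.7/√250 = 0.3605, s₂/√n₂ = 10.6/√190 = 0.7690.
Unpooled SE of the difference: √(0.12996025 + 0.591361) = 0.8493.
Margin of error = z* · SE = 1.960 × 0.8493 = 1.6646.
x̄₁ − x̄₂ = 38.4 − 45.0 = -6.6000.
CI: -6.6000 ± 1.6646 = (-8.26, -4.94).

(-8.26, -4.94)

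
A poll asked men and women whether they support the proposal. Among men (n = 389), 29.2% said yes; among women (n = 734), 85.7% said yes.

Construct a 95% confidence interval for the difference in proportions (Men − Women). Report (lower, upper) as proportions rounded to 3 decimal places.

(-0.617, -0.513)

Each SE is √(p̂(1−p̂)/n): √(0.2920·0.7080/389) = 0.02305 and √(0.8570·0.1430/734) = 0.01292.
SE(p̂₁ − p̂₂) = √(SE₁² + SE₂²) = √(0.0005313025 + 0.0001669264) = 0.02642, since the two samples are independent.
At 95% confidence z* = 1.960; margin = 1.960 × 0.02642 = 0.05178.
The difference is 0.2920 − 0.8570 = -0.5650, so the interval is -0.5650 ± 0.05178 = (-0.617, -0.513).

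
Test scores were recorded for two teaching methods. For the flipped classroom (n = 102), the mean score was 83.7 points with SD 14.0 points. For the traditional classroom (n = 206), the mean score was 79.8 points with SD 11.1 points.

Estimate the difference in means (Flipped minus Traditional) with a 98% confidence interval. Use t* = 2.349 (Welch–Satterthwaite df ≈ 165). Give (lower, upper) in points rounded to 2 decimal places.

(0.17, 7.63)

SE₁ = s₁/√n₁ = 14.0/√102 = 1.3862; SE₂ = 11.1/√206 = 0.7734.
Independent samples, unequal variances: SE_diff = √(SE₁² + SE₂²) = √(1.92155044 + 0.59814756) = 1.5874.
t* = 2.349, so margin of error = 2.349 × 1.5874 = 3.7288.
Difference in means = 83.7 − 79.8 = 3.9000.
3.9000 ± 3.7288 → (0.17, 7.63).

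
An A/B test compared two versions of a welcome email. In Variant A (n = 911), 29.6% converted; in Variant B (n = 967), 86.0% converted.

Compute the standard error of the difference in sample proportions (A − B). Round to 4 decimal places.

Each SE is √(p̂(1−p̂)/n): √(0.2960·0.7040/911) = 0.01512 and √(0.8600·0.1400/967) = 0.01116.
SE(p̂₁ − p̂₂) = √(SE₁² + SE₂²) = √(0.0002286144 + 0.0001245456) = 0.01879, since the two samples are independent.

0.0188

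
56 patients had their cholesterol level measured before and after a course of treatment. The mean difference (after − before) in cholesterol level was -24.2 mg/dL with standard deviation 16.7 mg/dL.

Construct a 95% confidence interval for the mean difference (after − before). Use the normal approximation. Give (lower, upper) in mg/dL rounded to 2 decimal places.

(-28.57, -19.83)

Paired design: SE = s_d/√n = 16.7/√56 = 2.2316.
z* = 1.960; margin of error = 1.960 × 2.2316 = 4.3739.
-24.2 ± 4.3739 → (-28.57, -19.83).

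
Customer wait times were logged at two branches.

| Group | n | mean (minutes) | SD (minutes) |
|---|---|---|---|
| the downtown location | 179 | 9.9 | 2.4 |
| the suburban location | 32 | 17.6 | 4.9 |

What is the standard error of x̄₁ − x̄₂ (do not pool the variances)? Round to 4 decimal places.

Standard errors of each mean: 2.4/√179 = 0.1794 and 4.9/√32 = 0.8662.
SE(x̄₁ − x̄₂) = √(0.1794² + 0.8662²) = 0.8846 for independent samples with unequal variances.

0.8846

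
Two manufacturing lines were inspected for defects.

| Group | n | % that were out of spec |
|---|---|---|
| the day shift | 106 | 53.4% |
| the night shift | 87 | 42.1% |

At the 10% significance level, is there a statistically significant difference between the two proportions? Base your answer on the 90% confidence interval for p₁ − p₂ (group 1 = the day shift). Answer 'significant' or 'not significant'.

The two standard errors are √(0.5340×0.4660/106) = 0.04845 and √(0.4210×0.5790/87) = 0.05293.
Because the samples are independent, SE_diff = √(0.04845² + 0.05293²) = 0.07176.
Using z* = 1.645 for 90%, ME = 1.645 × 0.07176 = 0.11805.
p̂₁ − p̂₂ = 0.1130; interval 0.1130 ± 0.11805 gives (-0.00505, 0.23105).
The interval (-0.00505, 0.23105) contains 0, so the difference is not significant.

not significant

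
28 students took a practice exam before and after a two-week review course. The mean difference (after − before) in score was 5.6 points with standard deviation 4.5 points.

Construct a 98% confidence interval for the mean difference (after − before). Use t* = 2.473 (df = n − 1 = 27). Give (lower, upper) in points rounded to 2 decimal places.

Paired design: SE = s_d/√n = 4.5/√28 = 0.8504.
t* = 2.473; margin of error = 2.473 × 0.8504 = 2.1030.
5.6 ± 2.1030 → (3.50, 7.70).

(3.50, 7.70)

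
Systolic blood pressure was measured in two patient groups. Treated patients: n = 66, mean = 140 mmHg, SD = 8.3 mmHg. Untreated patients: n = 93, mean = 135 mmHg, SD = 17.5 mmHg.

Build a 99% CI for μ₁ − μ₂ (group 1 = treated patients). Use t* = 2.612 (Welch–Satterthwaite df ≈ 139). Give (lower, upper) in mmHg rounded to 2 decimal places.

Per-group SEs: s₁/√n₁ = 8.3/√66 = 1.0217, s₂/√n₂ = 17.5/√93 = 1.8147.
Unpooled SE of the difference: √(1.04387089 + 3.29313609) = 2.0825.
Margin of error = t* · SE = 2.612 × 2.0825 = 5.4395.
x̄₁ − x̄₂ = 140 − 135 = 5.0000.
CI: 5.0000 ± 5.4395 = (-0.44, 10.44).

(-0.44, 10.44)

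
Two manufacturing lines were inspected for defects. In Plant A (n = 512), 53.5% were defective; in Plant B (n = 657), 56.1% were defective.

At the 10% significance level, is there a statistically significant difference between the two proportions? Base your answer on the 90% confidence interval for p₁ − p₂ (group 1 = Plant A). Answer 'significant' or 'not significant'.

Each SE is √(p̂(1−p̂)/n): √(0.5350·0.4650/512) = 0.02204 and √(0.5610·0.4390/657) = 0.01936.
SE(p̂₁ − p̂₂) = √(SE₁² + SE₂²) = √(0.0004857616 + 0.0003748096) = 0.02934, since the two samples are independent.
At 90% confidence z* = 1.645; margin = 1.645 × 0.02934 = 0.04826.
The difference is 0.5350 − 0.5610 = -0.0260, so the interval is -0.0260 ± 0.04826 = (-0.07426, 0.02226).
The interval (-0.07426, 0.02226) contains 0, so the difference is not significant.

not significant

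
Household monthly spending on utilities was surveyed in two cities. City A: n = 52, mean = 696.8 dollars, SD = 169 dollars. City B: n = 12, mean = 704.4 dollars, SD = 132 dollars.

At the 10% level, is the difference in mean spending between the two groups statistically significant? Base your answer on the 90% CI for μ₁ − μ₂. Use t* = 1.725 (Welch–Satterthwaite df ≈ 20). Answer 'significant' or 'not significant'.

Standard errors of each mean: 169/√52 = 23.4361 and 132/√12 = 38.1051.
SE(x̄₁ − x̄₂) = √(23.4361² + 38.1051²) = 44.7353 for independent samples with unequal variances.
With t* = 1.725, the margin is 1.725 × 44.7353 = 77.1684.
x̄₁ − x̄₂ = 696.8 − 704.4 = -7.6000; the interval is -7.6000 ± 77.1684 = (-84.7684, 69.5684).
The interval (-84.7684, 69.5684) contains 0, so the difference is not significant.

not significant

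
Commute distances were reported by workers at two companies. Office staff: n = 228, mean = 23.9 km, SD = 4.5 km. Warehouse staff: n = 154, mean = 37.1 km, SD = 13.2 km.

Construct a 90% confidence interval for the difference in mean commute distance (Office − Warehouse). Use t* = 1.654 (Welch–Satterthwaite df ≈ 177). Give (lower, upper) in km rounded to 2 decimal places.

(-15.03, -11.37)

Standard errors of each mean: 4.5/√228 = 0.2980 and 13.2/√154 = 1.0637.
SE(x̄₁ − x̄₂) = √(0.2980² + 1.0637²) = 1.1047 for independent samples with unequal variances.
With t* = 1.654, the margin is 1.654 × 1.1047 = 1.8272.
x̄₁ − x̄₂ = 23.9 − 37.1 = -13.2000; the interval is -13.2000 ± 1.8272 = (-15.03, -11.37).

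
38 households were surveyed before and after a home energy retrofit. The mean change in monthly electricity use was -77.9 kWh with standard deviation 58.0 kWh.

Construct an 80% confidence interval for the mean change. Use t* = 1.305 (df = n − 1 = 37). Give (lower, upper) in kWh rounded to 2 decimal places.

(-90.18, -65.62)

This is a matched-pairs design, so SE = s_d/√n = 58.0/√38 = 9.4088.
Margin = 1.305 × 9.4088 = 12.2785; the interval is -77.9 ± 12.2785 = (-90.18, -65.62).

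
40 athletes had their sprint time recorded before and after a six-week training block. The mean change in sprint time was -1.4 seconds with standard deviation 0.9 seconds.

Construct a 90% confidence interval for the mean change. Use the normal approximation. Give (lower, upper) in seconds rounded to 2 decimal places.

This is a matched-pairs design, so SE = s_d/√n = 0.9/√40 = 0.1423.
Margin = 1.645 × 0.1423 = 0.2341; the interval is -1.4 ± 0.2341 = (-1.63, -1.17).

(-1.63, -1.17)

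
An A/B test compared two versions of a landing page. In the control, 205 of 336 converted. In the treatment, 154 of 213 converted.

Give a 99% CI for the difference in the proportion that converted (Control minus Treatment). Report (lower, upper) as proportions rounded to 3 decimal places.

(-0.217, -0.008)

Sample proportions: 205/336 = 0.6101, 154/213 = 0.7230.
Each SE is √(p̂(1−p̂)/n): √(0.6101·0.3899/336) = 0.02661 and √(0.7230·0.2770/213) = 0.03066.
SE(p̂₁ − p̂₂) = √(SE₁² + SE₂²) = √(0.0007080921 + 0.0009400356) = 0.04060, since the two samples are independent.
At 99% confidence z* = 2.576; margin = 2.576 × 0.04060 = 0.10459.
The difference is 0.6101 − 0.7230 = -0.1129, so the interval is -0.1129 ± 0.10459 = (-0.217, -0.008).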